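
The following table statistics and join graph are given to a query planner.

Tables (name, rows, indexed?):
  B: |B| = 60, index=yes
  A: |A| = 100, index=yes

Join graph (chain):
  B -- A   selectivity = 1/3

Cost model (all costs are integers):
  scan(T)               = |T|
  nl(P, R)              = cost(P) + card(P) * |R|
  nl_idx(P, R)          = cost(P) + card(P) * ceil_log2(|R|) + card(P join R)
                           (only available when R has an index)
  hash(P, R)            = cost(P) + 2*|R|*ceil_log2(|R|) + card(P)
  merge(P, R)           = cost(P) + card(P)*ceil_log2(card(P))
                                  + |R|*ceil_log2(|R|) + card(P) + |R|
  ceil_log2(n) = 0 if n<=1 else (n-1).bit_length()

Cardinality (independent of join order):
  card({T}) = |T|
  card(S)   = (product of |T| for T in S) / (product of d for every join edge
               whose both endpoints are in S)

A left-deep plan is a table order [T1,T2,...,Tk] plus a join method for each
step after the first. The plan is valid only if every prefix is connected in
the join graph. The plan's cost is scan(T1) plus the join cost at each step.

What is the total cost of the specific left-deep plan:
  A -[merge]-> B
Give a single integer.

1320

step 1: scan A: cost=100, card=100
step 2: join B via merge
    card(P join B) = 100*60/(3) = 2000
    cost = 100 + 100*7 + 60*6 + 100 + 60 = 1320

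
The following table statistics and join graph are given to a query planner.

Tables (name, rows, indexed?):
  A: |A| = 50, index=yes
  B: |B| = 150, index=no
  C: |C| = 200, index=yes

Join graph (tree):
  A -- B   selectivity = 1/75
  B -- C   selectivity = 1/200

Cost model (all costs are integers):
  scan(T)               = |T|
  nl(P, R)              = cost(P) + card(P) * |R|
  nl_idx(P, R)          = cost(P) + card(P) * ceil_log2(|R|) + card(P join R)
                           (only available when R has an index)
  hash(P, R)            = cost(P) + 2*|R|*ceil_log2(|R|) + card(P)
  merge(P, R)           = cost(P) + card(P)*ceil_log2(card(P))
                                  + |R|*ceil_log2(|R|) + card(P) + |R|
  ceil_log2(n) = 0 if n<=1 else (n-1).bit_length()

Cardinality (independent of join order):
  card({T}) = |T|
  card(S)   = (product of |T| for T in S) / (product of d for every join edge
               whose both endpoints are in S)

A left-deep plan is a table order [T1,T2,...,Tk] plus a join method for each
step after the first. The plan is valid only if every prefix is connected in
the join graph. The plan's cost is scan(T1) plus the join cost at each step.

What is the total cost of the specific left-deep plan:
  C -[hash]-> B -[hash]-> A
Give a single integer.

3550

step 1: scan C: cost=200, card=200
step 2: join B via hash
    card(P join B) = 200*150/(200) = 150
    cost = 200 + 2*150*8 + 200 = 2800
step 3: join A via hash
    card(P join A) = 150*50/(75) = 100
    cost = 2800 + 2*50*6 + 150 = 3550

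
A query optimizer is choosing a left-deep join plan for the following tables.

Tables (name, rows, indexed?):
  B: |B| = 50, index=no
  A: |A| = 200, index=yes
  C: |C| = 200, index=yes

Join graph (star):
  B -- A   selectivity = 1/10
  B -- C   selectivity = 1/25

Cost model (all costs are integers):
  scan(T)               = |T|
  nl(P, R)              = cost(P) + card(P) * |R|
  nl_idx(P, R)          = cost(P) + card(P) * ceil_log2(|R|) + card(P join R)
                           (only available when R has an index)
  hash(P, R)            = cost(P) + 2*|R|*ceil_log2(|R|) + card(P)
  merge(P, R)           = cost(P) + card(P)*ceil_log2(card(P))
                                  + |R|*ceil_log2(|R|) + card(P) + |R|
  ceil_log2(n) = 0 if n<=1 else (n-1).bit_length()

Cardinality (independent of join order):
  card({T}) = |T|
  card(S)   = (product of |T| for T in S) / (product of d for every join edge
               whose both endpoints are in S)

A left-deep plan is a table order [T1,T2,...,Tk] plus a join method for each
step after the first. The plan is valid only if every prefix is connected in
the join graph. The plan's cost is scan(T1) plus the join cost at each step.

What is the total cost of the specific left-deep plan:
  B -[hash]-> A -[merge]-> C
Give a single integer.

16100

step 1: scan B: cost=50, card=50
step 2: join A via hash
    card(P join A) = 50*200/(10) = 1000
    cost = 50 + 2*200*8 + 50 = 3300
step 3: join C via merge
    card(P join C) = 1000*200/(25) = 8000
    cost = 3300 + 1000*10 + 200*8 + 1000 + 200 = 16100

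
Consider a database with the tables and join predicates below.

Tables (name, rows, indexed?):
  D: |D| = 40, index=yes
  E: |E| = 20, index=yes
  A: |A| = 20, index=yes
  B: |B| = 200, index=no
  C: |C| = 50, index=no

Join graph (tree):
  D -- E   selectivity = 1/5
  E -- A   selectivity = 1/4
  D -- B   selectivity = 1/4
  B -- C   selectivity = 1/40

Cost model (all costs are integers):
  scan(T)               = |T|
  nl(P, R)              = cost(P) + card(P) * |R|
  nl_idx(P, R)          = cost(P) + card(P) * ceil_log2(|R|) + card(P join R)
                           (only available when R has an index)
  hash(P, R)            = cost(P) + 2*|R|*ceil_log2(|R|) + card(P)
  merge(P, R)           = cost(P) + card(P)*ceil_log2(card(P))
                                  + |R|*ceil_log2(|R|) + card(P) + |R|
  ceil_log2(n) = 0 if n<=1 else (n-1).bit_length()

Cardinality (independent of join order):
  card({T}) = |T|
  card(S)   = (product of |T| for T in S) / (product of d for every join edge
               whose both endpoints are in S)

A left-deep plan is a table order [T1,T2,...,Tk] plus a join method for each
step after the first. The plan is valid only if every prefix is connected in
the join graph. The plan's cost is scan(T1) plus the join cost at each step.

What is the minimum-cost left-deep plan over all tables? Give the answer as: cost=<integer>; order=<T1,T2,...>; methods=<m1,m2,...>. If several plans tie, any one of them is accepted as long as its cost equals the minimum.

cost=14630; order=B,C,D,E,A; methods=hash,hash,hash,hash

Selinger DP (subsets sized 1..n):
  {D}: scan cost=40, card=40
  {E}: scan cost=20, card=20
  {A}: scan cost=20, card=20
  {B}: scan cost=200, card=200
  {C}: scan cost=50, card=50
  {DE}: card=160; try (E,hash)→280, (D,nl_idx)→300, (E,nl_idx)→400, (D,merge)→420, (E,merge)→440, (D,hash)→520 …(+2); best=280 via (E,hash)
  {BD}: card=2000; try (D,hash)→880, (B,merge)→2120, (D,merge)→2280, (B,hash)→3280, (D,nl_idx)→3400, (B,nl)→8040 …(+1); best=880 via (D,hash)
  {AE}: card=100; try (E,nl_idx)→220, (A,nl_idx)→220, (E,hash)→240, (A,hash)→240, (E,merge)→260, (A,merge)→260 …(+2); best=220 via (E,nl_idx)
  {BC}: card=250; try (C,hash)→1000, (B,merge)→2200, (C,merge)→2350, (B,hash)→3300, (B,nl)→10050, (C,nl)→10200; best=1000 via (C,hash)
  {ADE}: card=800; try (A,hash)→640, (D,hash)→800, (D,merge)→1300, (D,nl_idx)→1620, (A,merge)→1840, (A,nl_idx)→1880 …(+2); best=640 via (A,hash)
  {BDE}: card=8000; try (E,hash)→3080, (B,merge)→3520, (B,hash)→3640, (E,nl_idx)→18880, (E,merge)→25000, (B,nl)→32280 …(+1); best=3080 via (E,hash)
  {BCD}: card=2500; try (D,hash)→1730, (C,hash)→3480, (D,merge)→3530, (D,nl_idx)→5000, (D,nl)→11000, (C,merge)→25230 …(+1); best=1730 via (D,hash)
  {ABDE}: card=40000; try (B,hash)→4640, (B,merge)→11240, (A,hash)→11280, (A,nl_idx)→83080, (A,merge)→115200, (B,nl)→160640 …(+1); best=4640 via (B,hash)
  {BCDE}: card=10000; try (E,hash)→4430, (C,hash)→11680, (E,nl_idx)→24230, (E,merge)→34350, (E,nl)→51730, (C,merge)→115430 …(+1); best=4430 via (E,hash)
  {ABCDE}: card=50000; try (A,hash)→14630, (C,hash)→45240, (A,nl_idx)→104430, (A,merge)→154550, (A,nl)→204430, (C,merge)→684990 …(+1); best=14630 via (A,hash)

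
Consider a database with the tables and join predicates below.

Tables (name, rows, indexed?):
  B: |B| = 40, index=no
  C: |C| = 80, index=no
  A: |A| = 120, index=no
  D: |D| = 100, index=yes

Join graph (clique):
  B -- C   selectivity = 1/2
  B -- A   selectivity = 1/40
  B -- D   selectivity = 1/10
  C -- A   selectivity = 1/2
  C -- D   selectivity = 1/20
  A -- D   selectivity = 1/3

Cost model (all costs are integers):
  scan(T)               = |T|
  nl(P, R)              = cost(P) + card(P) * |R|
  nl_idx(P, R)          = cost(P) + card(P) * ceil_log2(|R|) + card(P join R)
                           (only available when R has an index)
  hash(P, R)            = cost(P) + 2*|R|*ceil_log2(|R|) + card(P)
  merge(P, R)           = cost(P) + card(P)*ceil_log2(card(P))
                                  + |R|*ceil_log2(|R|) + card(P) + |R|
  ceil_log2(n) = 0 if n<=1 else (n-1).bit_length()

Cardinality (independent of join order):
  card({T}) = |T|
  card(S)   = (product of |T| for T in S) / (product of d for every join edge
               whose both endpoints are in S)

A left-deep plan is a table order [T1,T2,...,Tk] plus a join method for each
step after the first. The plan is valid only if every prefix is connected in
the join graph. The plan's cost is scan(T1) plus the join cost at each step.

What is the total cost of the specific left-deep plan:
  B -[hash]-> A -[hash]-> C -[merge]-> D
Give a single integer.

35000

step 1: scan B: cost=40, card=40
step 2: join A via hash
    card(P join A) = 40*120/(40) = 120
    cost = 40 + 2*120*7 + 40 = 1760
step 3: join C via hash
    card(P join C) = 120*80/(2*2) = 2400
    cost = 1760 + 2*80*7 + 120 = 3000
step 4: join D via merge
    card(P join D) = 2400*100/(10*20*3) = 400
    cost = 3000 + 2400*12 + 100*7 + 2400 + 100 = 35000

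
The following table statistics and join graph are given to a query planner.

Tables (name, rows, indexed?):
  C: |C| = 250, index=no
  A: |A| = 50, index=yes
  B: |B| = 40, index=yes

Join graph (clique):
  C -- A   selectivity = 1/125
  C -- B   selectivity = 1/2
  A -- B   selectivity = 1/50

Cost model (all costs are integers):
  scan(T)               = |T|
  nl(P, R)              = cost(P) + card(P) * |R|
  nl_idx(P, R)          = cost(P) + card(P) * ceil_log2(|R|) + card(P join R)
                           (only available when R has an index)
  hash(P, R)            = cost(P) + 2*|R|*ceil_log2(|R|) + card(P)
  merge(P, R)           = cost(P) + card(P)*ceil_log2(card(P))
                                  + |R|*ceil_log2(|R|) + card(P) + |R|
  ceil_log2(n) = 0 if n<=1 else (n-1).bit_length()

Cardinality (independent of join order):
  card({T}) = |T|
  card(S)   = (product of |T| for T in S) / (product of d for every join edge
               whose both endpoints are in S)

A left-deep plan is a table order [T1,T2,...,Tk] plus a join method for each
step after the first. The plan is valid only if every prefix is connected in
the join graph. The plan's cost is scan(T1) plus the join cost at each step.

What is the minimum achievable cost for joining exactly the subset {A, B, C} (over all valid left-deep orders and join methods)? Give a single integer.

Selinger DP over subsets of {A,B,C}:
  {C}: scan cost=250, card=250
  {A}: scan cost=50, card=50
  {B}: scan cost=40, card=40
  {AC}: card=100; try (A,hash)→1100, (A,nl_idx)→1850, (C,merge)→2650, (A,merge)→2850, (C,hash)→4100, (C,nl)→12550 …(+1); best=1100 via (A,hash)
  {BC}: card=5000; try (B,hash)→980, (C,merge)→2570, (B,merge)→2780, (C,hash)→4080, (B,nl_idx)→6750, (C,nl)→10040 …(+1); best=980 via (B,hash)
  {AB}: card=40; try (A,nl_idx)→320, (B,nl_idx)→390, (B,hash)→580, (A,merge)→670, (B,merge)→680, (A,hash)→680 …(+2); best=320 via (A,nl_idx)
  {ABC}: card=40; try (B,hash)→1680, (B,nl_idx)→1740, (B,merge)→2180, (C,merge)→2850, (C,hash)→4360, (B,nl)→5100 …(+5); best=1680 via (B,hash)

1680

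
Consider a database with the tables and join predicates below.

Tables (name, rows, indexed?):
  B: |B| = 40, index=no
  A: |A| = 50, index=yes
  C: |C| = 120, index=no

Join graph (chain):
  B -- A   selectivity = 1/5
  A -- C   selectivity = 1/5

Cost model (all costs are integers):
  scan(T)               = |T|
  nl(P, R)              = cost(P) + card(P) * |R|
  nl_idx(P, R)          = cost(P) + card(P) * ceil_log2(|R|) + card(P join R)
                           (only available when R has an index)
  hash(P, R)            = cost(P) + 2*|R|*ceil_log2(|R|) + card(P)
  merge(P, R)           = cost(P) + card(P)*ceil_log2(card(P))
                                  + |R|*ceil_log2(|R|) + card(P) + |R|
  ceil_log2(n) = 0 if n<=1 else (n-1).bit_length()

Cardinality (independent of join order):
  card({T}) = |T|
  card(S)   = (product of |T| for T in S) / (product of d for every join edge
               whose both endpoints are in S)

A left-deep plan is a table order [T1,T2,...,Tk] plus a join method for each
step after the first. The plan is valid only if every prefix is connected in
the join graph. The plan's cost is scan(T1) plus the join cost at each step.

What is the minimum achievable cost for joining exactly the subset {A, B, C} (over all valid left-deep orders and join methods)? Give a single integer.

2520

Selinger DP over subsets of {A,B,C}:
  {B}: scan cost=40, card=40
  {A}: scan cost=50, card=50
  {C}: scan cost=120, card=120
  {AB}: card=400; try (B,hash)→580, (A,merge)→670, (B,merge)→680, (A,hash)→680, (A,nl_idx)→680, (A,nl)→2040 …(+1); best=580 via (B,hash)
  {AC}: card=1200; try (A,hash)→840, (C,merge)→1360, (A,merge)→1430, (C,hash)→1780, (A,nl_idx)→2040, (C,nl)→6050 …(+1); best=840 via (A,hash)
  {ABC}: card=9600; try (B,hash)→2520, (C,hash)→2660, (C,merge)→5540, (B,merge)→15520, (C,nl)→48580, (B,nl)→48840; best=2520 via (B,hash)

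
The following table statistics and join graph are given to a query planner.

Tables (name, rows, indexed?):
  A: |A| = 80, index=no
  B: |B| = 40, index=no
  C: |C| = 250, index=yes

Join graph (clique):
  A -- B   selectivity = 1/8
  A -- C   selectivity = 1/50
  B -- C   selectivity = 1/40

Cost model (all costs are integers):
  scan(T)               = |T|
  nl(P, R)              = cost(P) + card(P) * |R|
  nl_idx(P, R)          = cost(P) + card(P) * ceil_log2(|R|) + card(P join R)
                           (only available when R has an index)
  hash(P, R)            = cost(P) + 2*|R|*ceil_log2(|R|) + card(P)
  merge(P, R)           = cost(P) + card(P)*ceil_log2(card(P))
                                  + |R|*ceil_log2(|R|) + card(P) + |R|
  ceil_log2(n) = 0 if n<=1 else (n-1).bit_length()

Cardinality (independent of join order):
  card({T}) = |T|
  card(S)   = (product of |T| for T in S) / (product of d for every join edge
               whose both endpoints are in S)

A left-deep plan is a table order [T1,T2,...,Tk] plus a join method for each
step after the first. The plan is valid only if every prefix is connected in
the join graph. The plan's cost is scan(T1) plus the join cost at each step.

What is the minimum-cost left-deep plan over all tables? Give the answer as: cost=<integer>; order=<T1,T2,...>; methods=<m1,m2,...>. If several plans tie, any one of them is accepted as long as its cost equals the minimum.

Selinger DP (subsets sized 1..n):
  {A}: scan cost=80, card=80
  {B}: scan cost=40, card=40
  {C}: scan cost=250, card=250
  {AB}: card=400; try (B,hash)→640, (A,merge)→960, (B,merge)→1000, (A,hash)→1200, (A,nl)→3240, (B,nl)→3280; best=640 via (B,hash)
  {AC}: card=400; try (C,nl_idx)→1120, (A,hash)→1620, (C,merge)→2970, (A,merge)→3140, (C,hash)→4160, (C,nl)→20080 …(+1); best=1120 via (C,nl_idx)
  {BC}: card=250; try (C,nl_idx)→610, (B,hash)→980, (C,merge)→2570, (B,merge)→2780, (C,hash)→4080, (C,nl)→10040 …(+1); best=610 via (C,nl_idx)
  {ABC}: card=50; try (A,hash)→1980, (B,hash)→2000, (A,merge)→3500, (C,nl_idx)→3890, (C,hash)→5040, (B,merge)→5400 …(+4); best=1980 via (A,hash)

cost=1980; order=B,C,A; methods=nl_idx,hash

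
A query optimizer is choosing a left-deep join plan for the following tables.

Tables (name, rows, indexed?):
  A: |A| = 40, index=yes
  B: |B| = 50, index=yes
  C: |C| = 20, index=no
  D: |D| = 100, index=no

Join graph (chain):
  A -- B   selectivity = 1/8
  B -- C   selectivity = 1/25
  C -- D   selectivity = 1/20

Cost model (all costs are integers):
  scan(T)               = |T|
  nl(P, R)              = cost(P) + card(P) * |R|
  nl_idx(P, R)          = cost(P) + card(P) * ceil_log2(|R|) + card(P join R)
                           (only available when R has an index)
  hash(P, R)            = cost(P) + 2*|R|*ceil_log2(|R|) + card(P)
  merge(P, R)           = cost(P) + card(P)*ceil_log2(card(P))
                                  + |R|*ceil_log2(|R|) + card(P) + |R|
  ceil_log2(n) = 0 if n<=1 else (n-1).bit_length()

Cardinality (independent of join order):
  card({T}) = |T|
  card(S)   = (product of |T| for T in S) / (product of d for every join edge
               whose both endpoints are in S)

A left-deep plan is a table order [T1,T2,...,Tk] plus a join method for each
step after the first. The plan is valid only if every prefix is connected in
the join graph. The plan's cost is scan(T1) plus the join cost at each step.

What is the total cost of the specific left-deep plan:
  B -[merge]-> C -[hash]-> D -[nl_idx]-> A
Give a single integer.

step 1: scan B: cost=50, card=50
step 2: join C via merge
    card(P join C) = 50*20/(25) = 40
    cost = 50 + 50*6 + 20*5 + 50 + 20 = 520
step 3: join D via hash
    card(P join D) = 40*100/(20) = 200
    cost = 520 + 2*100*7 + 40 = 1960
step 4: join A via nl_idx
    card(P join A) = 200*40/(8) = 1000
    cost = 1960 + 200*6 + 1000 = 4160

4160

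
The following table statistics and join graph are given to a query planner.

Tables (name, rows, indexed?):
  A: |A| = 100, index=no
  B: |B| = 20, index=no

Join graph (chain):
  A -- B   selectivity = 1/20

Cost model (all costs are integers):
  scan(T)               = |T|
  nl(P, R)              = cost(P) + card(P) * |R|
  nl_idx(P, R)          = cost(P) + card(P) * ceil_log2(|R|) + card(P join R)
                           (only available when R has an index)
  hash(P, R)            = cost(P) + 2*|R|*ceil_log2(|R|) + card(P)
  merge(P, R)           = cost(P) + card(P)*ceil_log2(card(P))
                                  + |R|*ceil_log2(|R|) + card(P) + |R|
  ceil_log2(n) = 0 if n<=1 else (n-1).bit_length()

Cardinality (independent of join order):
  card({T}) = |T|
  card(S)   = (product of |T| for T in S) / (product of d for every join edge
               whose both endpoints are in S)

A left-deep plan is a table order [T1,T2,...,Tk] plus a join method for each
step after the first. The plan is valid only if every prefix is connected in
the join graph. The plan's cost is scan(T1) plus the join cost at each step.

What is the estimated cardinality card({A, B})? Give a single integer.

Tables in S: A(100), B(20)
Edges inside S: A-B(d=20)
numerator = 100 * 20 = 2000
denominator = 20 = 20
card(S) = 2000 / 20 = 100

100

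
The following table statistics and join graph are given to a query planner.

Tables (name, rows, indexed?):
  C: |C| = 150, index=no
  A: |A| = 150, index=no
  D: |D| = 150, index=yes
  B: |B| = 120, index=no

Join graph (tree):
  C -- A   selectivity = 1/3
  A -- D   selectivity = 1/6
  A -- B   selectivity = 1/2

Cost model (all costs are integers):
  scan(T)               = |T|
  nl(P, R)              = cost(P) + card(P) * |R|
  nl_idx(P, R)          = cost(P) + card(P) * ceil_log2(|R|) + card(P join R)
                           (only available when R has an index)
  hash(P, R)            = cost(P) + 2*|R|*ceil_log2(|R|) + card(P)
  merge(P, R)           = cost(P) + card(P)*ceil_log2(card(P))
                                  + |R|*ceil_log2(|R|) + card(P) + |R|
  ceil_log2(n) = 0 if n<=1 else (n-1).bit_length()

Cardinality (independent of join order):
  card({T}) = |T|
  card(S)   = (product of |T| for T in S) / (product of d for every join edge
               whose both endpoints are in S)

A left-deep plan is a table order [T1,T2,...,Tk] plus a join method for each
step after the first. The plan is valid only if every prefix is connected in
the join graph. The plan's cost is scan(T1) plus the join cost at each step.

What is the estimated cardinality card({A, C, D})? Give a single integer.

187500

Tables in S: A(150), C(150), D(150)
Edges inside S: C-A(d=3), A-D(d=6)
numerator = 150 * 150 * 150 = 3375000
denominator = 3 * 6 = 18
card(S) = 3375000 / 18 = 187500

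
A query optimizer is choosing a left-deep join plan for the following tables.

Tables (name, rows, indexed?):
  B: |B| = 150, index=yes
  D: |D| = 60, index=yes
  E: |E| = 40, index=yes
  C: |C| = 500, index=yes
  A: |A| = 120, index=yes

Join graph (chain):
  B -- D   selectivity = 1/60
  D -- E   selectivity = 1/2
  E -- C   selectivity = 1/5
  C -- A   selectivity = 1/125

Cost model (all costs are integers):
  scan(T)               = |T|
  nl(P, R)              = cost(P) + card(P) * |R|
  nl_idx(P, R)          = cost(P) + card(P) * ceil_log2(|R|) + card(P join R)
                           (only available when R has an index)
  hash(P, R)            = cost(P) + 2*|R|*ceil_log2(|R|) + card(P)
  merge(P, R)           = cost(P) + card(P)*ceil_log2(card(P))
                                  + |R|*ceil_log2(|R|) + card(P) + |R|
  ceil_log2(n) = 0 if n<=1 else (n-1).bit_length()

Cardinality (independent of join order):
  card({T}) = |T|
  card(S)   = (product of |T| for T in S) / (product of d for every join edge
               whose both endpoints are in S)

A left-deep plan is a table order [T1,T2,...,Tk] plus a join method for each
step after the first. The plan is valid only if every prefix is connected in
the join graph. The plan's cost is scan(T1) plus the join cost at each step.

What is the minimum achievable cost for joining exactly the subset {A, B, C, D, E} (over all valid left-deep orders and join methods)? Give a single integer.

124800

Selinger DP over subsets of {A,B,C,D,E}:
  {B}: scan cost=150, card=150
  {D}: scan cost=60, card=60
  {E}: scan cost=40, card=40
  {C}: scan cost=500, card=500
  {A}: scan cost=120, card=120
  {BD}: card=150; try (B,nl_idx)→690, (D,hash)→1020, (D,nl_idx)→1200, (B,merge)→1830, (D,merge)→1920, (B,hash)→2520 …(+2); best=690 via (B,nl_idx)
  {DE}: card=1200; try (E,hash)→600, (D,merge)→740, (E,merge)→760, (D,hash)→800, (D,nl_idx)→1480, (E,nl_idx)→1620 …(+2); best=600 via (E,hash)
  {CE}: card=4000; try (E,hash)→1480, (C,nl_idx)→4400, (C,merge)→5320, (E,merge)→5780, (E,nl_idx)→7500, (C,hash)→9080 …(+2); best=1480 via (E,hash)
  {AC}: card=480; try (C,nl_idx)→1680, (A,hash)→2680, (A,nl_idx)→4480, (C,merge)→6080, (A,merge)→6460, (C,hash)→9240 …(+2); best=1680 via (C,nl_idx)
  {BDE}: card=3000; try (E,hash)→1320, (E,merge)→2320, (B,hash)→4200, (E,nl_idx)→4590, (E,nl)→6690, (B,nl_idx)→13200 …(+2); best=1320 via (E,hash)
  {CDE}: card=120000; try (D,hash)→6200, (C,hash)→10800, (C,merge)→20000, (D,merge)→53900, (C,nl_idx)→131400, (D,nl_idx)→145480 …(+2); best=6200 via (D,hash)
  {ACE}: card=3840; try (E,hash)→2640, (E,merge)→6760, (A,hash)→7160, (E,nl_idx)→8400, (E,nl)→20880, (A,nl_idx)→33320 …(+2); best=2640 via (E,hash)
  {BCDE}: card=300000; try (C,hash)→13320, (C,merge)→45320, (B,hash)→128600, (C,nl_idx)→328320, (B,nl_idx)→1266200, (C,nl)→1501320 …(+2); best=13320 via (C,hash)
  {ACDE}: card=115200; try (D,hash)→7200, (D,merge)→52980, (A,hash)→127880, (D,nl_idx)→140880, (D,nl)→233040, (A,nl_idx)→961400 …(+2); best=7200 via (D,hash)
  {ABCDE}: card=288000; try (B,hash)→124800, (A,hash)→315000, (B,nl_idx)→1216800, (B,merge)→2082150, (A,nl_idx)→2401320, (A,merge)→6014280 …(+2); best=124800 via (B,hash)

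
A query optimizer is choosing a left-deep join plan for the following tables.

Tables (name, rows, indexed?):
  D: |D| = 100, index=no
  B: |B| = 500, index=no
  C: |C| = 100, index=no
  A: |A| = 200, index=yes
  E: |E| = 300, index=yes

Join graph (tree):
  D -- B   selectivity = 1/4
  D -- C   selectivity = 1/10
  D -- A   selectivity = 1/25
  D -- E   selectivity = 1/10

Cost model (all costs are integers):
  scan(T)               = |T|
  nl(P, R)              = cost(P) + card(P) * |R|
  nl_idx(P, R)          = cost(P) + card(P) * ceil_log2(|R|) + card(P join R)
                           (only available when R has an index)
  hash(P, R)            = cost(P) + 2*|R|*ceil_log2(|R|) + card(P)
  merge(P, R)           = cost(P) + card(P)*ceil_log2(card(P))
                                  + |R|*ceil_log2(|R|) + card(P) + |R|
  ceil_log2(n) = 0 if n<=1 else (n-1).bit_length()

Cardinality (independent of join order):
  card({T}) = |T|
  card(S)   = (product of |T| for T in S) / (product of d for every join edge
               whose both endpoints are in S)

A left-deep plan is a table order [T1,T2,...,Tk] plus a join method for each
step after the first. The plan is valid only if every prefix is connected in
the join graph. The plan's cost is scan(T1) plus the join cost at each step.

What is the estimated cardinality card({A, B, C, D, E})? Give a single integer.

30000000

Tables in S: A(200), B(500), C(100), D(100), E(300)
Edges inside S: D-B(d=4), D-C(d=10), D-A(d=25), D-E(d=10)
numerator = 200 * 500 * 100 * 100 * 300 = 300000000000
denominator = 4 * 10 * 25 * 10 = 10000
card(S) = 300000000000 / 10000 = 30000000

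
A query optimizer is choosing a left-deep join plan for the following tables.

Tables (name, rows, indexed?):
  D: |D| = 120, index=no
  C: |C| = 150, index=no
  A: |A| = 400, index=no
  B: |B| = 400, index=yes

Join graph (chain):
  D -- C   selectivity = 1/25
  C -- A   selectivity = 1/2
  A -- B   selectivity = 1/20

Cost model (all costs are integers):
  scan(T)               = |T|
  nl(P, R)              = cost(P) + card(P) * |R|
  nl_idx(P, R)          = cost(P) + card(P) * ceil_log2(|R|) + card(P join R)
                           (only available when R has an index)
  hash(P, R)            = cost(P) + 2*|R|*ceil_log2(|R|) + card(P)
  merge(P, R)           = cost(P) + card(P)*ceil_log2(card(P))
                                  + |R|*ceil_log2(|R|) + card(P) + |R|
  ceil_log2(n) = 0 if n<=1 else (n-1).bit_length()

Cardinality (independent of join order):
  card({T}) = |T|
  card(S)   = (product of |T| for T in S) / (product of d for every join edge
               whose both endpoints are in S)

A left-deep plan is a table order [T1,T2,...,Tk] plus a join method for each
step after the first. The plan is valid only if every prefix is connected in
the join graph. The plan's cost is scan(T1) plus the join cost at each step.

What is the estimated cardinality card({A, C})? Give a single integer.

Tables in S: A(400), C(150)
Edges inside S: C-A(d=2)
numerator = 400 * 150 = 60000
denominator = 2 = 2
card(S) = 60000 / 2 = 30000

30000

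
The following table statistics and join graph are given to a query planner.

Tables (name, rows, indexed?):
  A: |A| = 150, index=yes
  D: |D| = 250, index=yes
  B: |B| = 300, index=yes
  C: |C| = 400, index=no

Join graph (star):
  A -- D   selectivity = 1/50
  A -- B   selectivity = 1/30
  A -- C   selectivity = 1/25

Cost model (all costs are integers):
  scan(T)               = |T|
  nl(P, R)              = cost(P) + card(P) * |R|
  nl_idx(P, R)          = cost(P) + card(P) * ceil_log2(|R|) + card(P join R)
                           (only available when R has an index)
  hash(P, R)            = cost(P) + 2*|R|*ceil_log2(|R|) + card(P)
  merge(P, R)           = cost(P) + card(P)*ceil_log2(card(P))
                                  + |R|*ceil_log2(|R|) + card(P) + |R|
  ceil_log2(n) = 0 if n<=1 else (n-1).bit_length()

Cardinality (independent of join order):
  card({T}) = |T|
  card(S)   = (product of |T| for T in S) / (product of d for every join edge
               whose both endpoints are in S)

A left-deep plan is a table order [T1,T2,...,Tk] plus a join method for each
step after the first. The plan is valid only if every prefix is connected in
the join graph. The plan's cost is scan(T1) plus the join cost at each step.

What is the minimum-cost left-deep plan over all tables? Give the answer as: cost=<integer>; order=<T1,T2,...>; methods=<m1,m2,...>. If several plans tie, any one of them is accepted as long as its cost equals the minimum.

Selinger DP (subsets sized 1..n):
  {A}: scan cost=150, card=150
  {D}: scan cost=250, card=250
  {B}: scan cost=300, card=300
  {C}: scan cost=400, card=400
  {AD}: card=750; try (D,nl_idx)→2100, (A,hash)→2900, (A,nl_idx)→3000, (D,merge)→3750, (A,merge)→3850, (D,hash)→4300 …(+2); best=2100 via (D,nl_idx)
  {AB}: card=1500; try (B,nl_idx)→3000, (A,hash)→3000, (A,nl_idx)→4200, (B,merge)→4500, (A,merge)→4650, (B,hash)→5700 …(+2); best=3000 via (B,nl_idx)
  {AC}: card=2400; try (A,hash)→3200, (C,merge)→5500, (A,merge)→5750, (A,nl_idx)→6000, (C,hash)→7500, (C,nl)→60150 …(+1); best=3200 via (A,hash)
  {ABD}: card=7500; try (B,hash)→8250, (D,hash)→8500, (B,merge)→13350, (B,nl_idx)→16350, (D,nl_idx)→22500, (D,merge)→23250 …(+2); best=8250 via (B,hash)
  {ACD}: card=12000; try (D,hash)→9600, (C,hash)→10050, (C,merge)→14350, (D,nl_idx)→34400, (D,merge)→36650, (C,nl)→302100 …(+1); best=9600 via (D,hash)
  {ABC}: card=24000; try (B,hash)→11000, (C,hash)→11700, (C,merge)→25000, (B,merge)→37400, (B,nl_idx)→48800, (C,nl)→603000 …(+1); best=11000 via (B,hash)
  {ABCD}: card=120000; try (C,hash)→22950, (B,hash)→27000, (D,hash)→39000, (C,merge)→117250, (B,merge)→192600, (B,nl_idx)→237600 …(+5); best=22950 via (C,hash)

cost=22950; order=A,D,B,C; methods=nl_idx,hash,hash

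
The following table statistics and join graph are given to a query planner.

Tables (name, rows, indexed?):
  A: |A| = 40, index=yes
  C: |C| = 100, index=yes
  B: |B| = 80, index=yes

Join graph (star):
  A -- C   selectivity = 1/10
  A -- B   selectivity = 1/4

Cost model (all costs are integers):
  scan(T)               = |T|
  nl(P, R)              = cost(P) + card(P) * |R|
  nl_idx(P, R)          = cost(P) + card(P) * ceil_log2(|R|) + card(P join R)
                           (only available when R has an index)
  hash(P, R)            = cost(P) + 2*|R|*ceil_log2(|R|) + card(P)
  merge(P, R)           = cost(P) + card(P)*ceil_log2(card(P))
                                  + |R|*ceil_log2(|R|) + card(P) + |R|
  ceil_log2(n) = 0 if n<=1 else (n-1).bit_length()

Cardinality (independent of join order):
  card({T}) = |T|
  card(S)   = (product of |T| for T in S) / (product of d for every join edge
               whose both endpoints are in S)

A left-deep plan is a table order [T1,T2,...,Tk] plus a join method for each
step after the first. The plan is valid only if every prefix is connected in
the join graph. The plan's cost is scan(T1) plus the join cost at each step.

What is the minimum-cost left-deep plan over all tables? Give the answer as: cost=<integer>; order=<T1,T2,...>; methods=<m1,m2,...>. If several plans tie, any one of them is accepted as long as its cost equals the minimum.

Selinger DP (subsets sized 1..n):
  {A}: scan cost=40, card=40
  {C}: scan cost=100, card=100
  {B}: scan cost=80, card=80
  {AC}: card=400; try (A,hash)→680, (C,nl_idx)→720, (A,nl_idx)→1100, (C,merge)→1120, (A,merge)→1180, (C,hash)→1480 …(+2); best=680 via (A,hash)
  {AB}: card=800; try (A,hash)→640, (B,merge)→960, (A,merge)→1000, (B,nl_idx)→1120, (B,hash)→1200, (A,nl_idx)→1360 …(+2); best=640 via (A,hash)
  {ABC}: card=8000; try (B,hash)→2200, (C,hash)→2840, (B,merge)→5320, (C,merge)→10240, (B,nl_idx)→11480, (C,nl_idx)→14240 …(+2); best=2200 via (B,hash)

cost=2200; order=C,A,B; methods=hash,hash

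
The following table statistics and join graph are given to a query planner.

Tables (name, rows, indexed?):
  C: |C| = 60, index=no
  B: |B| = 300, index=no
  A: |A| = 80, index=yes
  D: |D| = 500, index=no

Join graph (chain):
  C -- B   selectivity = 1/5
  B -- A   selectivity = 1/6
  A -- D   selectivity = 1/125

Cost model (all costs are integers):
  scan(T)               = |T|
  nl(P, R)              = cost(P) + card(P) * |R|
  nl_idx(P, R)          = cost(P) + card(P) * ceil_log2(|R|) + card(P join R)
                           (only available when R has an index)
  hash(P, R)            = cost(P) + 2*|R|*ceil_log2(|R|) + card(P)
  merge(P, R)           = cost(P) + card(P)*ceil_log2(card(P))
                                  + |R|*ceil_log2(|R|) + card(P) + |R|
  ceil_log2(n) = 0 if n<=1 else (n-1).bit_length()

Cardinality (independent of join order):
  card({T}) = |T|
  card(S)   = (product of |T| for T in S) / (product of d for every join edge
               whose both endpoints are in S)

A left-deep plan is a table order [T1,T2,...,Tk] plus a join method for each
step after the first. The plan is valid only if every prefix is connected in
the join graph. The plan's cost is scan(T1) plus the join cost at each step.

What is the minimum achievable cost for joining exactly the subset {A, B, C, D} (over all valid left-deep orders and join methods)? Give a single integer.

Selinger DP over subsets of {A,B,C,D}:
  {C}: scan cost=60, card=60
  {B}: scan cost=300, card=300
  {A}: scan cost=80, card=80
  {D}: scan cost=500, card=500
  {BC}: card=3600; try (C,hash)→1320, (B,merge)→3480, (C,merge)→3720, (B,hash)→5520, (B,nl)→18060, (C,nl)→18300; best=1320 via (C,hash)
  {AB}: card=4000; try (A,hash)→1720, (B,merge)→3720, (A,merge)→3940, (B,hash)→5560, (A,nl_idx)→6400, (B,nl)→24080 …(+1); best=1720 via (A,hash)
  {AD}: card=320; try (A,hash)→2120, (A,nl_idx)→4320, (D,merge)→5720, (A,merge)→6140, (D,hash)→9160, (D,nl)→40080 …(+1); best=2120 via (A,hash)
  {ABC}: card=48000; try (A,hash)→6040, (C,hash)→6440, (A,merge)→48760, (C,merge)→54140, (A,nl_idx)→74520, (C,nl)→241720 …(+1); best=6040 via (A,hash)
  {ABD}: card=16000; try (B,hash)→7840, (B,merge)→8320, (D,hash)→14720, (D,merge)→58720, (B,nl)→98120, (D,nl)→2001720; best=7840 via (B,hash)
  {ABCD}: card=192000; try (C,hash)→24560, (D,hash)→63040, (C,merge)→248260, (D,merge)→827040, (C,nl)→967840, (D,nl)→24006040; best=24560 via (C,hash)

24560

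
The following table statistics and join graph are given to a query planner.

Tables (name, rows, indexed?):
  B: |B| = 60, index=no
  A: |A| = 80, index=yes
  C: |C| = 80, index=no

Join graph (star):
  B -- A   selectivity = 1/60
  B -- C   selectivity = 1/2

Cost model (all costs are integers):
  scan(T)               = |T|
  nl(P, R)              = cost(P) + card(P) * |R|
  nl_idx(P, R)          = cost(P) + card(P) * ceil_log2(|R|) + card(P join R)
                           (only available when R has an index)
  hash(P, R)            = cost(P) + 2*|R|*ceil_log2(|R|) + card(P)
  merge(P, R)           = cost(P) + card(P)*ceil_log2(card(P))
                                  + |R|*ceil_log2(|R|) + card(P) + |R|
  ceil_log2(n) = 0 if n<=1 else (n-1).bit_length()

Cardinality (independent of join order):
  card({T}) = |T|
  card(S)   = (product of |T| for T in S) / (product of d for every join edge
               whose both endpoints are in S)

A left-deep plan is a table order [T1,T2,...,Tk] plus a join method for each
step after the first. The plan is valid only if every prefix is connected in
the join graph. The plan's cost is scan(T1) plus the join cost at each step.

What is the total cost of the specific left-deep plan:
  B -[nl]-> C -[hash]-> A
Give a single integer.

8380

step 1: scan B: cost=60, card=60
step 2: join C via nl
    card(P join C) = 60*80/(2) = 2400
    cost = 60 + 60*80 = 4860
step 3: join A via hash
    card(P join A) = 2400*80/(60) = 3200
    cost = 4860 + 2*80*7 + 2400 = 8380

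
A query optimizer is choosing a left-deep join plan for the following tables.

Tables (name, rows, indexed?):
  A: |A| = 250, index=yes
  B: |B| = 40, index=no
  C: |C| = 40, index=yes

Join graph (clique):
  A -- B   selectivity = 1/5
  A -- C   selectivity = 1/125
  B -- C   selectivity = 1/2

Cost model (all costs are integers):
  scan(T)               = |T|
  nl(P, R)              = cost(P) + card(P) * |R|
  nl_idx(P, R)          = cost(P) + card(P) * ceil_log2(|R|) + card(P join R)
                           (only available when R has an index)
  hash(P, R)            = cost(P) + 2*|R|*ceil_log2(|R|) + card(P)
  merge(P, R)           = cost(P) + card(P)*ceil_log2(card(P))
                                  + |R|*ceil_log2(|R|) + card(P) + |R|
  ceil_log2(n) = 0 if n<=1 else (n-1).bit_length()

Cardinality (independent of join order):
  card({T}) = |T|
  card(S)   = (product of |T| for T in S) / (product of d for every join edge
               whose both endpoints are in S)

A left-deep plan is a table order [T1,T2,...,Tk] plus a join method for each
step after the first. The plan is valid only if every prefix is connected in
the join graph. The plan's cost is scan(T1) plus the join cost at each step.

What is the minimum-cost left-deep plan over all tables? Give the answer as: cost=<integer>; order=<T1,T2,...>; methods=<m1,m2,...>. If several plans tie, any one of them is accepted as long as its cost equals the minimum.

Selinger DP (subsets sized 1..n):
  {A}: scan cost=250, card=250
  {B}: scan cost=40, card=40
  {C}: scan cost=40, card=40
  {AB}: card=2000; try (B,hash)→980, (A,nl_idx)→2360, (A,merge)→2570, (B,merge)→2780, (A,hash)→4080, (A,nl)→10040 …(+1); best=980 via (B,hash)
  {AC}: card=80; try (A,nl_idx)→440, (C,hash)→980, (C,nl_idx)→1830, (A,merge)→2570, (C,merge)→2780, (A,hash)→4080 …(+2); best=440 via (A,nl_idx)
  {BC}: card=800; try (C,hash)→560, (B,hash)→560, (C,merge)→600, (B,merge)→600, (C,nl_idx)→1080, (C,nl)→1640 …(+1); best=560 via (C,hash)
  {ABC}: card=320; try (B,hash)→1000, (B,merge)→1360, (C,hash)→3460, (B,nl)→3640, (A,hash)→5360, (A,nl_idx)→7280 …(+5); best=1000 via (B,hash)

cost=1000; order=C,A,B; methods=nl_idx,hash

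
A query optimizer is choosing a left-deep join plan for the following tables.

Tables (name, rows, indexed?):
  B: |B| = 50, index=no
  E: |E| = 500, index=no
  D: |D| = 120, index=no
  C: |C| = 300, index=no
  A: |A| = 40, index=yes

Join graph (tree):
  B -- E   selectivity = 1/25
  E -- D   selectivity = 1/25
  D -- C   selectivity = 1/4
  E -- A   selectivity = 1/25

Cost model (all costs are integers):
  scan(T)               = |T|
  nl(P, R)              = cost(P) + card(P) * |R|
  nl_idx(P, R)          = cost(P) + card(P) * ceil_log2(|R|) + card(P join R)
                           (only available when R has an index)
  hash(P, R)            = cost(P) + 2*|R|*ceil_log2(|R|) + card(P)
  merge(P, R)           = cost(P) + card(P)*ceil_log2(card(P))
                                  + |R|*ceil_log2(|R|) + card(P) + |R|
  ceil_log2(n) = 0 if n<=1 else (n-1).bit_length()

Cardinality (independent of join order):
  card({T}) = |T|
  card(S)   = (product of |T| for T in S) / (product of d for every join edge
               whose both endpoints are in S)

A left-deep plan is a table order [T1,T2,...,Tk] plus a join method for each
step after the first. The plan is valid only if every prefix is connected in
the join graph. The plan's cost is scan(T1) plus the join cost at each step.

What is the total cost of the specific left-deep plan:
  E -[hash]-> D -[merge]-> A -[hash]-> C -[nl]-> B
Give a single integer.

14443400

step 1: scan E: cost=500, card=500
step 2: join D via hash
    card(P join D) = 500*120/(25) = 2400
    cost = 500 + 2*120*7 + 500 = 2680
step 3: join A via merge
    card(P join A) = 2400*40/(25) = 3840
    cost = 2680 + 2400*12 + 40*6 + 2400 + 40 = 34160
step 4: join C via hash
    card(P join C) = 3840*300/(4) = 288000
    cost = 34160 + 2*300*9 + 3840 = 43400
step 5: join B via nl
    card(P join B) = 288000*50/(25) = 576000
    cost = 43400 + 288000*50 = 14443400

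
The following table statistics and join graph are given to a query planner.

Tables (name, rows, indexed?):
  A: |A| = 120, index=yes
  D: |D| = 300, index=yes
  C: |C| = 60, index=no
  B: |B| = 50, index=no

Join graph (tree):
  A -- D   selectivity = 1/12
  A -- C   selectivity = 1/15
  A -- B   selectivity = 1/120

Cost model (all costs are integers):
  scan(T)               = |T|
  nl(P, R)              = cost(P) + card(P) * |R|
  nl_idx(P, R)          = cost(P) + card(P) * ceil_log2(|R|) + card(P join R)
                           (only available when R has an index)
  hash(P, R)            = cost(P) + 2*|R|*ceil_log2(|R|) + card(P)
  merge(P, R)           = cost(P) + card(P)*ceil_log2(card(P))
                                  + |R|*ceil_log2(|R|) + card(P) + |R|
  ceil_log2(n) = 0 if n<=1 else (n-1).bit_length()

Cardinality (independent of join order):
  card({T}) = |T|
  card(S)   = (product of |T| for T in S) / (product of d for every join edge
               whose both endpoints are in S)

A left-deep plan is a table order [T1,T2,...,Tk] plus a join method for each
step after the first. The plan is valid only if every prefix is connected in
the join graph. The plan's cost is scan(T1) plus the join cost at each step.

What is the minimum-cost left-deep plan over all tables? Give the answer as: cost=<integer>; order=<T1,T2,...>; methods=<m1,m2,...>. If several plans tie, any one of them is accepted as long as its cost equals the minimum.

Selinger DP (subsets sized 1..n):
  {A}: scan cost=120, card=120
  {D}: scan cost=300, card=300
  {C}: scan cost=60, card=60
  {B}: scan cost=50, card=50
  {AD}: card=3000; try (A,hash)→2280, (D,merge)→4080, (D,nl_idx)→4200, (A,merge)→4260, (A,nl_idx)→5400, (D,hash)→5640 …(+2); best=2280 via (A,hash)
  {AC}: card=480; try (C,hash)→960, (A,nl_idx)→960, (A,merge)→1440, (C,merge)→1500, (A,hash)→1800, (A,nl)→7260 …(+1); best=960 via (C,hash)
  {AB}: card=50; try (A,nl_idx)→450, (B,hash)→840, (A,merge)→1360, (B,merge)→1430, (A,hash)→1780, (A,nl)→6050 …(+1); best=450 via (A,nl_idx)
  {ACD}: card=12000; try (C,hash)→6000, (D,hash)→6840, (D,merge)→8760, (D,nl_idx)→17280, (C,merge)→41700, (D,nl)→144960 …(+1); best=6000 via (C,hash)
  {ABD}: card=1250; try (D,nl_idx)→2150, (D,merge)→3800, (B,hash)→5880, (D,hash)→5900, (D,nl)→15450, (B,merge)→41630 …(+1); best=2150 via (D,nl_idx)
  {ABC}: card=200; try (C,hash)→1220, (C,merge)→1220, (B,hash)→2040, (C,nl)→3450, (B,merge)→6110, (B,nl)→24960; best=1220 via (C,hash)
  {ABCD}: card=5000; try (C,hash)→4120, (D,merge)→6020, (D,hash)→6820, (D,nl_idx)→8020, (C,merge)→17570, (B,hash)→18600 …(+4); best=4120 via (C,hash)

cost=4120; order=B,A,D,C; methods=nl_idx,nl_idx,hash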